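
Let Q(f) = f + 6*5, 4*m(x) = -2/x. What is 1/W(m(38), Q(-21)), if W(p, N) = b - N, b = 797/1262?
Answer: -1262/10561 ≈ -0.11950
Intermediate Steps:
m(x) = -1/(2*x) (m(x) = (-2/x)/4 = -1/(2*x))
b = 797/1262 (b = 797*(1/1262) = 797/1262 ≈ 0.63154)
Q(f) = 30 + f (Q(f) = f + 30 = 30 + f)
W(p, N) = 797/1262 - N
1/W(m(38), Q(-21)) = 1/(797/1262 - (30 - 21)) = 1/(797/1262 - 1*9) = 1/(797/1262 - 9) = 1/(-10561/1262) = -1262/10561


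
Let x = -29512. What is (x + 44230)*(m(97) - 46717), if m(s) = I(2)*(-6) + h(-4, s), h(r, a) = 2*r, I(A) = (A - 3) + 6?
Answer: -688140090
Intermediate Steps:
I(A) = 3 + A (I(A) = (-3 + A) + 6 = 3 + A)
m(s) = -38 (m(s) = (3 + 2)*(-6) + 2*(-4) = 5*(-6) - 8 = -30 - 8 = -38)
(x + 44230)*(m(97) - 46717) = (-29512 + 44230)*(-38 - 46717) = 14718*(-46755) = -688140090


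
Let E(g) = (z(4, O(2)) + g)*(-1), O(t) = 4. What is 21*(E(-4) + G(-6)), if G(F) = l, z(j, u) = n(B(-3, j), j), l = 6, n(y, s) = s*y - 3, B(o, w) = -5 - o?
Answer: 441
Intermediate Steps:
n(y, s) = -3 + s*y
z(j, u) = -3 - 2*j (z(j, u) = -3 + j*(-5 - 1*(-3)) = -3 + j*(-5 + 3) = -3 + j*(-2) = -3 - 2*j)
G(F) = 6
E(g) = 11 - g (E(g) = ((-3 - 2*4) + g)*(-1) = ((-3 - 8) + g)*(-1) = (-11 + g)*(-1) = 11 - g)
21*(E(-4) + G(-6)) = 21*((11 - 1*(-4)) + 6) = 21*((11 + 4) + 6) = 21*(15 + 6) = 21*21 = 441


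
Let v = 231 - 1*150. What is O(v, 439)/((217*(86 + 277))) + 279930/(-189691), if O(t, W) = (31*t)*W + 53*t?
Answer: 5692905084/452792417 ≈ 12.573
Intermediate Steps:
v = 81 (v = 231 - 150 = 81)
O(t, W) = 53*t + 31*W*t (O(t, W) = 31*W*t + 53*t = 53*t + 31*W*t)
O(v, 439)/((217*(86 + 277))) + 279930/(-189691) = (81*(53 + 31*439))/((217*(86 + 277))) + 279930/(-189691) = (81*(53 + 13609))/((217*363)) + 279930*(-1/189691) = (81*13662)/78771 - 279930/189691 = 1106622*(1/78771) - 279930/189691 = 33534/2387 - 279930/189691 = 5692905084/452792417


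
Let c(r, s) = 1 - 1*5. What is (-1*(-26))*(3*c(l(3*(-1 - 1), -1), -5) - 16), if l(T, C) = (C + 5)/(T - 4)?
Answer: -728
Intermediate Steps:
l(T, C) = (5 + C)/(-4 + T)
c(r, s) = -4 (c(r, s) = 1 - 5 = -4)
(-1*(-26))*(3*c(l(3*(-1 - 1), -1), -5) - 16) = (-1*(-26))*(3*(-4) - 16) = 26*(-12 - 16) = 26*(-28) = -728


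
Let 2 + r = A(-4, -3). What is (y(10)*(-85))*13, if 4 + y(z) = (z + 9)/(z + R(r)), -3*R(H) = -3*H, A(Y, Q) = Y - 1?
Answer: -7735/3 ≈ -2578.3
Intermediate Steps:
A(Y, Q) = -1 + Y
r = -7 (r = -2 + (-1 - 4) = -2 - 5 = -7)
R(H) = H (R(H) = -(-1)*H = H)
y(z) = -4 + (9 + z)/(-7 + z) (y(z) = -4 + (z + 9)/(z - 7) = -4 + (9 + z)/(-7 + z))
(y(10)*(-85))*13 = (((37 - 3*10)/(-7 + 10))*(-85))*13 = (((37 - 30)/3)*(-85))*13 = (((⅓)*7)*(-85))*13 = ((7/3)*(-85))*13 = -595/3*13 = -7735/3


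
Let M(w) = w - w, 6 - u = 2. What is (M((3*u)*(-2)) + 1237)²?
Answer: 1530169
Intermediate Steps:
u = 4 (u = 6 - 1*2 = 6 - 2 = 4)
M(w) = 0
(M((3*u)*(-2)) + 1237)² = (0 + 1237)² = 1237² = 1530169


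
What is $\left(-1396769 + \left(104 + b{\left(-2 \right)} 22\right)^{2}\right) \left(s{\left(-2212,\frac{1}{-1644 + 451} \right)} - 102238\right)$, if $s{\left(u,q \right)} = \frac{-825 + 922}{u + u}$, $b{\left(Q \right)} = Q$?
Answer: $\frac{630131744407521}{4424} \approx 1.4243 \cdot 10^{11}$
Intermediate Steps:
$s{\left(u,q \right)} = \frac{97}{2 u}$
$\left(-1396769 + \left(104 + b{\left(-2 \right)} 22\right)^{2}\right) \left(s{\left(-2212,\frac{1}{-1644 + 451} \right)} - 102238\right) = \left(-1396769 + \left(104 - 44\right)^{2}\right) \left(\frac{97}{2 \left(-2212\right)} - 102238\right) = \left(-1396769 + \left(104 - 44\right)^{2}\right) \left(\frac{97}{2} \left(- \frac{1}{2212}\right) - 102238\right) = \left(-1396769 + 60^{2}\right) \left(- \frac{97}{4424} - 102238\right) = \left(-1396769 + 3600\right) \left(- \frac{452301009}{4424}\right) = \left(-1393169\right) \left(- \frac{452301009}{4424}\right) = \frac{630131744407521}{4424}$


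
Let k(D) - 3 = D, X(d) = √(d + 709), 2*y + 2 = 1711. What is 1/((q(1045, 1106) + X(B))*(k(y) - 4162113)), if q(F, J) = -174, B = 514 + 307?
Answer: 58/39873150201 + √170/39873150201 ≈ 1.7816e-9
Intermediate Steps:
y = 1709/2 (y = -1 + (½)*1711 = -1 + 1711/2 = 1709/2 ≈ 854.50)
B = 821
X(d) = √(709 + d)
k(D) = 3 + D
1/((q(1045, 1106) + X(B))*(k(y) - 4162113)) = 1/((-174 + √(709 + 821))*((3 + 1709/2) - 4162113)) = 1/((-174 + √1530)*(1715/2 - 4162113)) = 1/((-174 + 3*√170)*(-8322511/2)) = 1/(724058457 - 24967533*√170/2)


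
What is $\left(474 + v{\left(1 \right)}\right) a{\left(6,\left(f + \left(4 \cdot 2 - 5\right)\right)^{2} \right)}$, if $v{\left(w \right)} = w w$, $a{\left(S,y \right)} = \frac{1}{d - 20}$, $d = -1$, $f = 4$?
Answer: $- \frac{475}{21} \approx -22.619$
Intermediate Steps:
$a{\left(S,y \right)} = - \frac{1}{21}$ ($a{\left(S,y \right)} = \frac{1}{-1 - 20} = \frac{1}{-21} = - \frac{1}{21}$)
$v{\left(w \right)} = w^{2}$
$\left(474 + v{\left(1 \right)}\right) a{\left(6,\left(f + \left(4 \cdot 2 - 5\right)\right)^{2} \right)} = \left(474 + 1^{2}\right) \left(- \frac{1}{21}\right) = \left(474 + 1\right) \left(- \frac{1}{21}\right) = 475 \left(- \frac{1}{21}\right) = - \frac{475}{21}$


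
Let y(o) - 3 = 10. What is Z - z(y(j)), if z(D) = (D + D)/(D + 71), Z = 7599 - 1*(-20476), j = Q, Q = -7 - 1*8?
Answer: 1179137/42 ≈ 28075.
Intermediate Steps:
Q = -15 (Q = -7 - 8 = -15)
j = -15
y(o) = 13 (y(o) = 3 + 10 = 13)
Z = 28075 (Z = 7599 + 20476 = 28075)
z(D) = 2*D/(71 + D) (z(D) = (2*D)/(71 + D) = 2*D/(71 + D))
Z - z(y(j)) = 28075 - 2*13/(71 + 13) = 28075 - 2*13/84 = 28075 - 1*13/42 = 28075 - 13/42 = 1179137/42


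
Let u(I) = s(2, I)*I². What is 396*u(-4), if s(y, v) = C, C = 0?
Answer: 0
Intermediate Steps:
s(y, v) = 0
u(I) = 0 (u(I) = 0*I² = 0)
396*u(-4) = 396*0 = 0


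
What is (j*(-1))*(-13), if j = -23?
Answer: -299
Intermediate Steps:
(j*(-1))*(-13) = -23*(-1)*(-13) = 23*(-13) = -299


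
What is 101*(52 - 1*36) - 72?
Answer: 1544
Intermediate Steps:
101*(52 - 1*36) - 72 = 101*(52 - 36) - 72 = 101*16 - 72 = 1616 - 72 = 1544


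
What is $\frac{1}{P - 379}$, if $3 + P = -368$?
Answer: $- \frac{1}{750} \approx -0.0013333$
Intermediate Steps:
$P = -371$ ($P = -3 - 368 = -371$)
$\frac{1}{P - 379} = \frac{1}{-371 - 379} = \frac{1}{-750} = - \frac{1}{750}$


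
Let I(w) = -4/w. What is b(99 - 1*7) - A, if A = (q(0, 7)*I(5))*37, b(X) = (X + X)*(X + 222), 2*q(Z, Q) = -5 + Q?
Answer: 289028/5 ≈ 57806.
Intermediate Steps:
q(Z, Q) = -5/2 + Q/2 (q(Z, Q) = (-5 + Q)/2 = -5/2 + Q/2)
b(X) = 2*X*(222 + X) (b(X) = (2*X)*(222 + X) = 2*X*(222 + X))
A = -148/5 (A = ((-5/2 + (½)*7)*(-4/5))*37 = ((-5/2 + 7/2)*(-4*⅕))*37 = (1*(-⅘))*37 = -⅘*37 = -148/5 ≈ -29.600)
b(99 - 1*7) - A = 2*(99 - 1*7)*(222 + (99 - 1*7)) - 1*(-148/5) = 2*(99 - 7)*(222 + (99 - 7)) + 148/5 = 2*92*(222 + 92) + 148/5 = 2*92*314 + 148/5 = 57776 + 148/5 = 289028/5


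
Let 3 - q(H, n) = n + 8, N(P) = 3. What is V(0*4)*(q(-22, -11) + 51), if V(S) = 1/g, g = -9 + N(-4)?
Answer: -19/2 ≈ -9.5000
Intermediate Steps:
g = -6 (g = -9 + 3 = -6)
q(H, n) = -5 - n (q(H, n) = 3 - (n + 8) = 3 - (8 + n) = 3 + (-8 - n) = -5 - n)
V(S) = -⅙ (V(S) = 1/(-6) = -⅙)
V(0*4)*(q(-22, -11) + 51) = -((-5 - 1*(-11)) + 51)/6 = -((-5 + 11) + 51)/6 = -(6 + 51)/6 = -⅙*57 = -19/2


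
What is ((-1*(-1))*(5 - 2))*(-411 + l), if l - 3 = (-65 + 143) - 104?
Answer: -1302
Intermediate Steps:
l = -23 (l = 3 + ((-65 + 143) - 104) = 3 + (78 - 104) = 3 - 26 = -23)
((-1*(-1))*(5 - 2))*(-411 + l) = ((-1*(-1))*(5 - 2))*(-411 - 23) = (1*3)*(-434) = 3*(-434) = -1302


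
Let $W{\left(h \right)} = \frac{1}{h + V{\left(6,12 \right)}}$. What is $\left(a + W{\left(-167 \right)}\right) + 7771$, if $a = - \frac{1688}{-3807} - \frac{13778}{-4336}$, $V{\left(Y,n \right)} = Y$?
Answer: $\frac{10331108188007}{1328825736} \approx 7774.6$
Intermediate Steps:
$W{\left(h \right)} = \frac{1}{6 + h}$ ($W{\left(h \right)} = \frac{1}{h + 6} = \frac{1}{6 + h}$)
$a = \frac{29886007}{8253576}$ ($a = \left(-1688\right) \left(- \frac{1}{3807}\right) - - \frac{6889}{2168} = \frac{1688}{3807} + \frac{6889}{2168} = \frac{29886007}{8253576} \approx 3.621$)
$\left(a + W{\left(-167 \right)}\right) + 7771 = \left(\frac{29886007}{8253576} + \frac{1}{6 - 167}\right) + 7771 = \left(\frac{29886007}{8253576} + \frac{1}{-161}\right) + 7771 = \left(\frac{29886007}{8253576} - \frac{1}{161}\right) + 7771 = \frac{4803393551}{1328825736} + 7771 = \frac{10331108188007}{1328825736}$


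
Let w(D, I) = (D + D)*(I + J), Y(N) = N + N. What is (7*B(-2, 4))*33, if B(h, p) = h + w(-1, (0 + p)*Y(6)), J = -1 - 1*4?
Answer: -20328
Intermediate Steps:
J = -5 (J = -1 - 4 = -5)
Y(N) = 2*N
w(D, I) = 2*D*(-5 + I) (w(D, I) = (D + D)*(I - 5) = (2*D)*(-5 + I) = 2*D*(-5 + I))
B(h, p) = 10 + h - 24*p (B(h, p) = h + 2*(-1)*(-5 + (0 + p)*(2*6)) = h + 2*(-1)*(-5 + p*12) = h + 2*(-1)*(-5 + 12*p) = h + (10 - 24*p) = 10 + h - 24*p)
(7*B(-2, 4))*33 = (7*(10 - 2 - 24*4))*33 = (7*(10 - 2 - 96))*33 = (7*(-88))*33 = -616*33 = -20328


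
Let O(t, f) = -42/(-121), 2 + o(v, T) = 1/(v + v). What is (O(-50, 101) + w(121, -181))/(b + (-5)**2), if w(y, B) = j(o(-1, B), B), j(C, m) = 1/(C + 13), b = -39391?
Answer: -562/50014503 ≈ -1.1237e-5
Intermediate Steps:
o(v, T) = -2 + 1/(2*v) (o(v, T) = -2 + 1/(v + v) = -2 + 1/(2*v))
O(t, f) = 42/121 (O(t, f) = -42*(-1/121) = 42/121)
j(C, m) = 1/(13 + C)
w(y, B) = 2/21 (w(y, B) = 1/(13 + (-2 + (1/2)/(-1))) = 1/(13 + (-2 + (1/2)*(-1))) = 1/(13 + (-2 - 1/2)) = 1/(13 - 5/2) = 1/(21/2) = 2/21)
(O(-50, 101) + w(121, -181))/(b + (-5)**2) = (42/121 + 2/21)/(-39391 + (-5)**2) = 1124/(2541*(-39391 + 25)) = (1124/2541)/(-39366) = (1124/2541)*(-1/39366) = -562/50014503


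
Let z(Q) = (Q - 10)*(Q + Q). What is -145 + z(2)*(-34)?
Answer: 943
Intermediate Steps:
z(Q) = 2*Q*(-10 + Q) (z(Q) = (-10 + Q)*(2*Q) = 2*Q*(-10 + Q))
-145 + z(2)*(-34) = -145 + (2*2*(-10 + 2))*(-34) = -145 + (2*2*(-8))*(-34) = -145 - 32*(-34) = -145 + 1088 = 943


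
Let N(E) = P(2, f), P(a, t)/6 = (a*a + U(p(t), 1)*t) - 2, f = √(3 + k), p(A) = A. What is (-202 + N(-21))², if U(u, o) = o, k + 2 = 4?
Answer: 36280 - 2280*√5 ≈ 31182.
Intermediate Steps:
k = 2 (k = -2 + 4 = 2)
f = √5 (f = √(3 + 2) = √5 ≈ 2.2361)
P(a, t) = -12 + 6*t + 6*a² (P(a, t) = 6*((a*a + 1*t) - 2) = 6*((a² + t) - 2) = 6*((t + a²) - 2) = 6*(-2 + t + a²) = -12 + 6*t + 6*a²)
N(E) = 12 + 6*√5 (N(E) = -12 + 6*√5 + 6*2² = -12 + 6*√5 + 6*4 = -12 + 6*√5 + 24 = 12 + 6*√5)
(-202 + N(-21))² = (-202 + (12 + 6*√5))² = (-190 + 6*√5)²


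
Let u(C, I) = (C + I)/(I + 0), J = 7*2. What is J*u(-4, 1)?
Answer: -42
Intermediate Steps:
J = 14
u(C, I) = (C + I)/I
J*u(-4, 1) = 14*((-4 + 1)/1) = 14*(1*(-3)) = 14*(-3) = -42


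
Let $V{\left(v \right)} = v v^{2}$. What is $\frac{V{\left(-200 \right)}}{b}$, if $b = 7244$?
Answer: $- \frac{2000000}{1811} \approx -1104.4$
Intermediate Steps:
$V{\left(v \right)} = v^{3}$
$\frac{V{\left(-200 \right)}}{b} = \frac{\left(-200\right)^{3}}{7244} = \left(-8000000\right) \frac{1}{7244} = - \frac{2000000}{1811}$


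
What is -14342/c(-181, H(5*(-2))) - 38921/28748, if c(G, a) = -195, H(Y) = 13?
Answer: 404714221/5605860 ≈ 72.195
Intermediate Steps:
-14342/c(-181, H(5*(-2))) - 38921/28748 = -14342/(-195) - 38921/28748 = -14342*(-1/195) - 38921*1/28748 = 14342/195 - 38921/28748 = 404714221/5605860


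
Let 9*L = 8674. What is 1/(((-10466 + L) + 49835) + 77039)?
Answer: 9/1056346 ≈ 8.5199e-6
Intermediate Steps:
L = 8674/9 (L = (⅑)*8674 = 8674/9 ≈ 963.78)
1/(((-10466 + L) + 49835) + 77039) = 1/(((-10466 + 8674/9) + 49835) + 77039) = 1/((-85520/9 + 49835) + 77039) = 1/(362995/9 + 77039) = 1/(1056346/9) = 9/1056346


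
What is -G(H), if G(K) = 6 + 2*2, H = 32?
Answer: -10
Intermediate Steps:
G(K) = 10 (G(K) = 6 + 4 = 10)
-G(H) = -1*10 = -10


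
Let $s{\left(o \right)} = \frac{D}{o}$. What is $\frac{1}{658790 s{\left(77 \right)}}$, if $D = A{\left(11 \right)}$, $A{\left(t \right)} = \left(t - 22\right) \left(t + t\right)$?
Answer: $- \frac{7}{14493380} \approx -4.8298 \cdot 10^{-7}$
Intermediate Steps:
$A{\left(t \right)} = 2 t \left(-22 + t\right)$ ($A{\left(t \right)} = \left(-22 + t\right) 2 t = 2 t \left(-22 + t\right)$)
$D = -242$ ($D = 2 \cdot 11 \left(-22 + 11\right) = 2 \cdot 11 \left(-11\right) = -242$)
$s{\left(o \right)} = - \frac{242}{o}$
$\frac{1}{658790 s{\left(77 \right)}} = \frac{1}{658790 \left(- \frac{242}{77}\right)} = \frac{1}{658790 \left(\left(-242\right) \frac{1}{77}\right)} = \frac{1}{658790 \left(- \frac{22}{7}\right)} = \frac{1}{658790} \left(- \frac{7}{22}\right) = - \frac{7}{14493380}$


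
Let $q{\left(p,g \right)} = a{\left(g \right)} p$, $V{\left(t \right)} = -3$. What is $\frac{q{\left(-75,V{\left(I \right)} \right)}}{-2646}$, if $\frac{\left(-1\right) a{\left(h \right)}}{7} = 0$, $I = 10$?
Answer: $0$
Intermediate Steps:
$a{\left(h \right)} = 0$ ($a{\left(h \right)} = \left(-7\right) 0 = 0$)
$q{\left(p,g \right)} = 0$ ($q{\left(p,g \right)} = 0 p = 0$)
$\frac{q{\left(-75,V{\left(I \right)} \right)}}{-2646} = \frac{0}{-2646} = 0 \left(- \frac{1}{2646}\right) = 0$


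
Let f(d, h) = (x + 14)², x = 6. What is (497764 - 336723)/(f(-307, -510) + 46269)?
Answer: 161041/46669 ≈ 3.4507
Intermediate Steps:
f(d, h) = 400 (f(d, h) = (6 + 14)² = 20² = 400)
(497764 - 336723)/(f(-307, -510) + 46269) = (497764 - 336723)/(400 + 46269) = 161041/46669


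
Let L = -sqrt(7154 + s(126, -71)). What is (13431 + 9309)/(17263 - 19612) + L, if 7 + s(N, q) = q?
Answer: -7580/783 - 2*sqrt(1769) ≈ -93.800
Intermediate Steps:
s(N, q) = -7 + q
L = -2*sqrt(1769) (L = -sqrt(7154 + (-7 - 71)) = -sqrt(7154 - 78) = -sqrt(7076) = -2*sqrt(1769) ≈ -84.119)
(13431 + 9309)/(17263 - 19612) + L = (13431 + 9309)/(17263 - 19612) - 2*sqrt(1769) = 22740/(-2349) - 2*sqrt(1769) = 22740*(-1/2349) - 2*sqrt(1769) = -7580/783 - 2*sqrt(1769)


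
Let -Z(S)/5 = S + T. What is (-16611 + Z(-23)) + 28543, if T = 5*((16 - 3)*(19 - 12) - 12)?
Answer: 10072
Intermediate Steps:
T = 395 (T = 5*(13*7 - 12) = 5*(91 - 12) = 5*79 = 395)
Z(S) = -1975 - 5*S (Z(S) = -5*(S + 395) = -5*(395 + S) = -1975 - 5*S)
(-16611 + Z(-23)) + 28543 = (-16611 + (-1975 - 5*(-23))) + 28543 = (-16611 + (-1975 + 115)) + 28543 = (-16611 - 1860) + 28543 = -18471 + 28543 = 10072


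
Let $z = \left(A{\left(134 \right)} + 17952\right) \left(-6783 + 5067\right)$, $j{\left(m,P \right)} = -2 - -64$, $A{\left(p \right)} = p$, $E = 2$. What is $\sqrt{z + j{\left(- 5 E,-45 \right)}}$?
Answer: $i \sqrt{31035514} \approx 5571.0 i$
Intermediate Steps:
$j{\left(m,P \right)} = 62$ ($j{\left(m,P \right)} = -2 + 64 = 62$)
$z = -31035576$ ($z = \left(134 + 17952\right) \left(-6783 + 5067\right) = 18086 \left(-1716\right) = -31035576$)
$\sqrt{z + j{\left(- 5 E,-45 \right)}} = \sqrt{-31035576 + 62} = \sqrt{-31035514} = i \sqrt{31035514}$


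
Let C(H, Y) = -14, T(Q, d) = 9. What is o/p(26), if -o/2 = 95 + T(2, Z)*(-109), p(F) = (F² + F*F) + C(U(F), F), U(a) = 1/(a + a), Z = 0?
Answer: 886/669 ≈ 1.3244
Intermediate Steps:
U(a) = 1/(2*a)
p(F) = -14 + 2*F² (p(F) = (F² + F*F) - 14 = (F² + F²) - 14 = 2*F² - 14 = -14 + 2*F²)
o = 1772 (o = -2*(95 + 9*(-109)) = -2*(95 - 981) = -2*(-886) = 1772)
o/p(26) = 1772/(-14 + 2*26²) = 1772/(-14 + 2*676) = 1772/(-14 + 1352) = 1772/1338 = 1772*(1/1338) = 886/669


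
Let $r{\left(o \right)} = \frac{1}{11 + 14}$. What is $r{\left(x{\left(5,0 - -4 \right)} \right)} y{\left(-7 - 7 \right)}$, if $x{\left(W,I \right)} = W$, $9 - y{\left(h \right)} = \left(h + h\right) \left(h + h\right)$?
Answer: $-31$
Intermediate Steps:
$y{\left(h \right)} = 9 - 4 h^{2}$ ($y{\left(h \right)} = 9 - \left(h + h\right) \left(h + h\right) = 9 - 2 h 2 h = 9 - 4 h^{2}$)
$r{\left(o \right)} = \frac{1}{25}$
$r{\left(x{\left(5,0 - -4 \right)} \right)} y{\left(-7 - 7 \right)} = \frac{9 - 4 \left(-7 - 7\right)^{2}}{25} = \frac{9 - 4 \left(-14\right)^{2}}{25} = \frac{9 - 784}{25} = \frac{1}{25} \left(-775\right) = -31$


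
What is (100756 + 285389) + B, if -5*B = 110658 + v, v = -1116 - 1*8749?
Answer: 1829932/5 ≈ 3.6599e+5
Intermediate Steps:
v = -9865 (v = -1116 - 8749 = -9865)
B = -100793/5 (B = -(110658 - 9865)/5 = -1/5*100793 = -100793/5 ≈ -20159.)
(100756 + 285389) + B = (100756 + 285389) - 100793/5 = 386145 - 100793/5 = 1829932/5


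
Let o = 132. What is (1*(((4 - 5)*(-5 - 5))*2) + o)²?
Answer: 23104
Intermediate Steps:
(1*(((4 - 5)*(-5 - 5))*2) + o)² = (1*(((4 - 5)*(-5 - 5))*2) + 132)² = (1*(-1*(-10)*2) + 132)² = (1*(10*2) + 132)² = (1*20 + 132)² = (20 + 132)² = 152² = 23104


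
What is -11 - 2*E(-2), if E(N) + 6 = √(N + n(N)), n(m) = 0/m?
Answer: 1 - 2*I*√2 ≈ 1.0 - 2.8284*I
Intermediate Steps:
n(m) = 0
E(N) = -6 + √N (E(N) = -6 + √(N + 0) = -6 + √N)
-11 - 2*E(-2) = -11 - 2*(-6 + √(-2)) = -11 - 2*(-6 + I*√2) = -11 + (12 - 2*I*√2) = 1 - 2*I*√2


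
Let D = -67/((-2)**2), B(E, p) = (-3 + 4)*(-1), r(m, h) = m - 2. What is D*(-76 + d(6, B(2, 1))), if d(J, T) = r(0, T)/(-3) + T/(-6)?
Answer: 30217/24 ≈ 1259.0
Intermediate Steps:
r(m, h) = -2 + m
B(E, p) = -1 (B(E, p) = 1*(-1) = -1)
d(J, T) = 2/3 - T/6 (d(J, T) = (-2 + 0)/(-3) + T/(-6) = -2*(-1/3) + T*(-1/6) = 2/3 - T/6)
D = -67/4 ≈ -16.750
D*(-76 + d(6, B(2, 1))) = -67*(-76 + (2/3 - 1/6*(-1)))/4 = -67*(-76 + (2/3 + 1/6))/4 = -67*(-76 + 5/6)/4 = -67/4*(-451/6) = 30217/24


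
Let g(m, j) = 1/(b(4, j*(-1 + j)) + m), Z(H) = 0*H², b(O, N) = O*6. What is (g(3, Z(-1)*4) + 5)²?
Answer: 18496/729 ≈ 25.372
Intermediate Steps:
b(O, N) = 6*O
Z(H) = 0
g(m, j) = 1/(24 + m) (g(m, j) = 1/(6*4 + m) = 1/(24 + m))
(g(3, Z(-1)*4) + 5)² = (1/(24 + 3) + 5)² = (1/27 + 5)² = (136/27)² = 18496/729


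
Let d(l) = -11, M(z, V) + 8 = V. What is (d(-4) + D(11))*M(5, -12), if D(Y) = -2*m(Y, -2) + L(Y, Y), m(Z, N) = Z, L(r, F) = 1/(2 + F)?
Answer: 8560/13 ≈ 658.46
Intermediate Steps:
M(z, V) = -8 + V
D(Y) = 1/(2 + Y) - 2*Y (D(Y) = -2*Y + 1/(2 + Y) = 1/(2 + Y) - 2*Y)
(d(-4) + D(11))*M(5, -12) = (-11 + (1 - 2*11*(2 + 11))/(2 + 11))*(-8 - 12) = (-11 + (1 - 2*11*13)/13)*(-20) = (-11 + (1 - 286)/13)*(-20) = (-11 + (1/13)*(-285))*(-20) = (-11 - 285/13)*(-20) = -428/13*(-20) = 8560/13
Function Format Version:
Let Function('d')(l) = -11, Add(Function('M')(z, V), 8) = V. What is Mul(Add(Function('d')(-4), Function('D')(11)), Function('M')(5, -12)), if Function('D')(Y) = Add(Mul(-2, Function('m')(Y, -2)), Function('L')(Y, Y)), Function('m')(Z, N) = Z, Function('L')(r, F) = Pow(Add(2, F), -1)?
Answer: Rational(8560, 13) ≈ 658.46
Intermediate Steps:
Function('M')(z, V) = Add(-8, V)
Function('D')(Y) = Add(Pow(Add(2, Y), -1), Mul(-2, Y)) (Function('D')(Y) = Add(Mul(-2, Y), Pow(Add(2, Y), -1)) = Add(Pow(Add(2, Y), -1), Mul(-2, Y)))
Mul(Add(Function('d')(-4), Function('D')(11)), Function('M')(5, -12)) = Mul(Add(-11, Mul(Pow(Add(2, 11), -1), Add(1, Mul(-2, 11, Add(2, 11))))), Add(-8, -12)) = Mul(Add(-11, Mul(Pow(13, -1), Add(1, Mul(-2, 11, 13)))), -20) = Mul(Add(-11, Mul(Rational(1, 13), Add(1, -286))), -20) = Mul(Add(-11, Mul(Rational(1, 13), -285)), -20) = Mul(Add(-11, Rational(-285, 13)), -20) = Mul(Rational(-428, 13), -20) = Rational(8560, 13)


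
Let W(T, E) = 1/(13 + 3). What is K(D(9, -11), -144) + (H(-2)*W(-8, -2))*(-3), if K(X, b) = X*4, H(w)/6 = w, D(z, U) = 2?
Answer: 41/4 ≈ 10.250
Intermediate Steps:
W(T, E) = 1/16
H(w) = 6*w
K(X, b) = 4*X
K(D(9, -11), -144) + (H(-2)*W(-8, -2))*(-3) = 4*2 + ((6*(-2))*(1/16))*(-3) = 8 - 12*1/16*(-3) = 8 - ¾*(-3) = 8 + 9/4 = 41/4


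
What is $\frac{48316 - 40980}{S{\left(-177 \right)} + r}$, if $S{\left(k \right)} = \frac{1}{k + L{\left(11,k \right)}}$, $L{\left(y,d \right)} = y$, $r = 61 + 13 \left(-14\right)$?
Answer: $- \frac{1217776}{20087} \approx -60.625$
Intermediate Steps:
$r = -121$ ($r = 61 - 182 = -121$)
$S{\left(k \right)} = \frac{1}{11 + k}$ ($S{\left(k \right)} = \frac{1}{k + 11} = \frac{1}{11 + k}$)
$\frac{48316 - 40980}{S{\left(-177 \right)} + r} = \frac{48316 - 40980}{\frac{1}{11 - 177} - 121} = \frac{7336}{\frac{1}{-166} - 121} = \frac{7336}{- \frac{1}{166} - 121} = \frac{7336}{- \frac{20087}{166}} = 7336 \left(- \frac{166}{20087}\right) = - \frac{1217776}{20087}$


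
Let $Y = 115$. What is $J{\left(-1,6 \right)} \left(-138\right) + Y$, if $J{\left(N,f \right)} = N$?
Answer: $253$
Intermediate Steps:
$J{\left(-1,6 \right)} \left(-138\right) + Y = \left(-1\right) \left(-138\right) + 115 = 138 + 115 = 253$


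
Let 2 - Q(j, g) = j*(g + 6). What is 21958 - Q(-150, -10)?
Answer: 22556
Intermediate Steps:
Q(j, g) = 2 - j*(6 + g) (Q(j, g) = 2 - j*(g + 6) = 2 - j*(6 + g))
21958 - Q(-150, -10) = 21958 - (2 - 6*(-150) - 1*(-10)*(-150)) = 21958 - (2 + 900 - 1500) = 21958 - 1*(-598) = 21958 + 598 = 22556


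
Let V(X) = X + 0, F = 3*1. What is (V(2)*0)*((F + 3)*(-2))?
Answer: 0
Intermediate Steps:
F = 3
V(X) = X
(V(2)*0)*((F + 3)*(-2)) = (2*0)*((3 + 3)*(-2)) = 0*(6*(-2)) = 0*(-12) = 0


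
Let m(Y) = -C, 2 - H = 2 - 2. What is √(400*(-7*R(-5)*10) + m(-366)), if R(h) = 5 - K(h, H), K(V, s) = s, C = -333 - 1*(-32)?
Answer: I*√83699 ≈ 289.31*I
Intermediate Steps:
H = 2 (H = 2 - (2 - 2) = 2 - 1*0 = 2 + 0 = 2)
C = -301 (C = -333 + 32 = -301)
m(Y) = 301 (m(Y) = -1*(-301) = 301)
R(h) = 3 (R(h) = 5 - 1*2 = 5 - 2 = 3)
√(400*(-7*R(-5)*10) + m(-366)) = √(400*(-7*3*10) + 301) = √(400*(-21*10) + 301) = √(400*(-210) + 301) = √(-84000 + 301) = √(-83699) = I*√83699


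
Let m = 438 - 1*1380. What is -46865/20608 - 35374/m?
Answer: 48917183/1386624 ≈ 35.278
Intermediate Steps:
m = -942 (m = 438 - 1380 = -942)
-46865/20608 - 35374/m = -46865/20608 - 35374/(-942) = -46865*1/20608 - 35374*(-1/942) = -6695/2944 + 17687/471 = 48917183/1386624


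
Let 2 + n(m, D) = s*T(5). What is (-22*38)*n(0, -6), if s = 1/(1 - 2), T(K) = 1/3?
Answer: 5852/3 ≈ 1950.7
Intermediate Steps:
T(K) = ⅓
s = -1 (s = 1/(-1) = -1)
n(m, D) = -7/3 (n(m, D) = -2 - 1*⅓ = -2 - ⅓ = -7/3)
(-22*38)*n(0, -6) = -22*38*(-7/3) = -836*(-7/3) = 5852/3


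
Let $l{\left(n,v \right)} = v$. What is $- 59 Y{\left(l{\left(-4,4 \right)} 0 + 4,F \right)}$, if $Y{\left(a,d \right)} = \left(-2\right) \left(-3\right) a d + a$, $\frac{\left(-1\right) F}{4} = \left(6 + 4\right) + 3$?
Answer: $73396$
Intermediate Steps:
$F = -52$ ($F = - 4 \left(\left(6 + 4\right) + 3\right) = - 4 \left(10 + 3\right) = \left(-4\right) 13 = -52$)
$Y{\left(a,d \right)} = a + 6 a d$ ($Y{\left(a,d \right)} = 6 a d + a = a + 6 a d$)
$- 59 Y{\left(l{\left(-4,4 \right)} 0 + 4,F \right)} = - 59 \left(4 \cdot 0 + 4\right) \left(1 + 6 \left(-52\right)\right) = - 59 \left(0 + 4\right) \left(1 - 312\right) = - 59 \cdot 4 \left(-311\right) = \left(-59\right) \left(-1244\right) = 73396$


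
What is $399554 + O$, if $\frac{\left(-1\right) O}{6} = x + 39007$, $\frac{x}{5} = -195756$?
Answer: $6038192$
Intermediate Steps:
$x = -978780$ ($x = 5 \left(-195756\right) = -978780$)
$O = 5638638$ ($O = - 6 \left(-978780 + 39007\right) = \left(-6\right) \left(-939773\right) = 5638638$)
$399554 + O = 399554 + 5638638 = 6038192$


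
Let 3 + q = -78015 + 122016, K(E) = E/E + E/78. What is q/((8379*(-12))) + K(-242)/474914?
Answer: -22636767379/51730957278 ≈ -0.43759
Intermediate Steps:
K(E) = 1 + E/78 (K(E) = 1 + E*(1/78) = 1 + E/78)
q = 43998 (q = -3 + (-78015 + 122016) = -3 + 44001 = 43998)
q/((8379*(-12))) + K(-242)/474914 = 43998/((8379*(-12))) + (1 + (1/78)*(-242))/474914 = 43998/(-100548) + (1 - 121/39)*(1/474914) = 43998*(-1/100548) - 82/39*1/474914 = -7333/16758 - 41/9260823 = -22636767379/51730957278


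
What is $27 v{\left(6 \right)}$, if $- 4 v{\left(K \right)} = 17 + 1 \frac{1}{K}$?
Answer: $- \frac{927}{8} \approx -115.88$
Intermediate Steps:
$v{\left(K \right)} = - \frac{17}{4} - \frac{1}{4 K}$ ($v{\left(K \right)} = - \frac{17 + 1 \frac{1}{K}}{4} = - \frac{17 + \frac{1}{K}}{4} = - \frac{17}{4} - \frac{1}{4 K}$)
$27 v{\left(6 \right)} = 27 \frac{-1 - 102}{4 \cdot 6} = 27 \cdot \frac{1}{4} \cdot \frac{1}{6} \left(-1 - 102\right) = 27 \cdot \frac{1}{4} \cdot \frac{1}{6} \left(-103\right) = 27 \left(- \frac{103}{24}\right) = - \frac{927}{8}$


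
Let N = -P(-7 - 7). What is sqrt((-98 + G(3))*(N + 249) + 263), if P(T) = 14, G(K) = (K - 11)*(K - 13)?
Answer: I*sqrt(3967) ≈ 62.984*I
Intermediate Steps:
G(K) = (-13 + K)*(-11 + K) (G(K) = (-11 + K)*(-13 + K) = (-13 + K)*(-11 + K))
N = -14 (N = -1*14 = -14)
sqrt((-98 + G(3))*(N + 249) + 263) = sqrt((-98 + (143 + 3**2 - 24*3))*(-14 + 249) + 263) = sqrt((-98 + (143 + 9 - 72))*235 + 263) = sqrt((-98 + 80)*235 + 263) = sqrt(-18*235 + 263) = sqrt(-4230 + 263) = sqrt(-3967) = I*sqrt(3967)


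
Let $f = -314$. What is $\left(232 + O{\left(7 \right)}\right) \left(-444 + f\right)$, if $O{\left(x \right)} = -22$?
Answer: $-159180$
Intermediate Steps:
$\left(232 + O{\left(7 \right)}\right) \left(-444 + f\right) = \left(232 - 22\right) \left(-444 - 314\right) = 210 \left(-758\right) = -159180$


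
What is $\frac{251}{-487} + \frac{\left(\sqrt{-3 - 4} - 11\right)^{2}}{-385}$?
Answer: $- \frac{152153}{187495} + \frac{2 i \sqrt{7}}{35} \approx -0.8115 + 0.15119 i$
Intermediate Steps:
$\frac{251}{-487} + \frac{\left(\sqrt{-3 - 4} - 11\right)^{2}}{-385} = 251 \left(- \frac{1}{487}\right) + \left(\sqrt{-7} - 11\right)^{2} \left(- \frac{1}{385}\right) = - \frac{251}{487} + \left(i \sqrt{7} - 11\right)^{2} \left(- \frac{1}{385}\right) = - \frac{251}{487} + \left(-11 + i \sqrt{7}\right)^{2} \left(- \frac{1}{385}\right) = - \frac{251}{487} - \frac{\left(-11 + i \sqrt{7}\right)^{2}}{385}$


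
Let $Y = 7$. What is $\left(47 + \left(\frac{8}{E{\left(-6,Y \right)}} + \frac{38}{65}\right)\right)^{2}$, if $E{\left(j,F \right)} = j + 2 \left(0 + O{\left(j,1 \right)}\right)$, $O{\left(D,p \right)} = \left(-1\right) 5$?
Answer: $\frac{37466641}{16900} \approx 2217.0$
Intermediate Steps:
$O{\left(D,p \right)} = -5$
$E{\left(j,F \right)} = -10 + j$ ($E{\left(j,F \right)} = j + 2 \left(0 - 5\right) = j + 2 \left(-5\right) = j - 10 = -10 + j$)
$\left(47 + \left(\frac{8}{E{\left(-6,Y \right)}} + \frac{38}{65}\right)\right)^{2} = \left(47 + \left(\frac{8}{-10 - 6} + \frac{38}{65}\right)\right)^{2} = \left(47 + \left(\frac{8}{-16} + 38 \cdot \frac{1}{65}\right)\right)^{2} = \left(47 + \left(8 \left(- \frac{1}{16}\right) + \frac{38}{65}\right)\right)^{2} = \left(47 + \left(- \frac{1}{2} + \frac{38}{65}\right)\right)^{2} = \left(47 + \frac{11}{130}\right)^{2} = \left(\frac{6121}{130}\right)^{2} = \frac{37466641}{16900}$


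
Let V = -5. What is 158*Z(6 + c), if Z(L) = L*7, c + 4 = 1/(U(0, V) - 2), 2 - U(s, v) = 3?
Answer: 5530/3 ≈ 1843.3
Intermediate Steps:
U(s, v) = -1 (U(s, v) = 2 - 1*3 = 2 - 3 = -1)
c = -13/3 (c = -4 + 1/(-1 - 2) = -4 + 1/(-3) = -4 - ⅓ = -13/3 ≈ -4.3333)
Z(L) = 7*L
158*Z(6 + c) = 158*(7*(6 - 13/3)) = 158*(7*(5/3)) = 158*(35/3) = 5530/3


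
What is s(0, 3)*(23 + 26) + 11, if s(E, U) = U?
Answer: 158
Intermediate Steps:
s(0, 3)*(23 + 26) + 11 = 3*(23 + 26) + 11 = 3*49 + 11 = 147 + 11 = 158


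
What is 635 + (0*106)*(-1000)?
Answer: 635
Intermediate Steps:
635 + (0*106)*(-1000) = 635 + 0*(-1000) = 635 + 0 = 635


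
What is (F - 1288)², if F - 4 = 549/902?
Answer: 1340081749161/813604 ≈ 1.6471e+6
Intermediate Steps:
F = 4157/902 (F = 4 + 549/902 = 4157/902 ≈ 4.6087)
(F - 1288)² = (4157/902 - 1288)² = (-1157619/902)² = 1340081749161/813604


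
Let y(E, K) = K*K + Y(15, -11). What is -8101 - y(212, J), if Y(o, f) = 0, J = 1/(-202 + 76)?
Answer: -128611477/15876 ≈ -8101.0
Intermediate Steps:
J = -1/126 (J = 1/(-126) = -1/126 ≈ -0.0079365)
y(E, K) = K² (y(E, K) = K*K + 0 = K² + 0 = K²)
-8101 - y(212, J) = -8101 - (-1/126)² = -8101 - 1*1/15876 = -8101 - 1/15876 = -128611477/15876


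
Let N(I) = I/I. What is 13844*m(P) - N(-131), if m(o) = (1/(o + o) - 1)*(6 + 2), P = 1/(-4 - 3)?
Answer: -498385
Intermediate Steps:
N(I) = 1
P = -⅐ (P = 1/(-7) = -⅐ ≈ -0.14286)
m(o) = -8 + 4/o (m(o) = (1/(2*o) - 1)*8 = (-1 + 1/(2*o))*8 = -8 + 4/o)
13844*m(P) - N(-131) = 13844*(-8 + 4/(-⅐)) - 1*1 = 13844*(-8 + 4*(-7)) - 1 = 13844*(-8 - 28) - 1 = 13844*(-36) - 1 = -498384 - 1 = -498385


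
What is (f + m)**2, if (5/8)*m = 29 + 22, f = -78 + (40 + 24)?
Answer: 114244/25 ≈ 4569.8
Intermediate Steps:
f = -14 (f = -78 + 64 = -14)
m = 408/5 (m = 8*(29 + 22)/5 = (8/5)*51 = 408/5 ≈ 81.600)
(f + m)**2 = (-14 + 408/5)**2 = (338/5)**2 = 114244/25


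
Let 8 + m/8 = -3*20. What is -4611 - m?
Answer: -4067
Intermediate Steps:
m = -544 (m = -64 + 8*(-3*20) = -64 + 8*(-60) = -64 - 480 = -544)
-4611 - m = -4611 - 1*(-544) = -4611 + 544 = -4067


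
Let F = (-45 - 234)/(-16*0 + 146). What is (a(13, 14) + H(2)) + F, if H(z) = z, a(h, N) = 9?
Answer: 1327/146 ≈ 9.0890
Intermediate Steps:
F = -279/146 (F = -279/(0 + 146) = -279/146 ≈ -1.9110)
(a(13, 14) + H(2)) + F = (9 + 2) - 279/146 = 11 - 279/146 = 1327/146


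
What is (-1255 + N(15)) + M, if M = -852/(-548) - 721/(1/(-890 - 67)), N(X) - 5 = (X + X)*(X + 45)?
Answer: 94605152/137 ≈ 6.9055e+5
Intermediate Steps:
N(X) = 5 + 2*X*(45 + X) (N(X) = 5 + (X + X)*(X + 45) = 5 + (2*X)*(45 + X) = 5 + 2*X*(45 + X))
M = 94529802/137 (M = -852*(-1/548) - 721/(1/(-957)) = 213/137 - 721/(-1/957) = 213/137 - 721*(-957) = 213/137 + 689997 = 94529802/137 ≈ 6.9000e+5)
(-1255 + N(15)) + M = (-1255 + (5 + 2*15² + 90*15)) + 94529802/137 = (-1255 + (5 + 2*225 + 1350)) + 94529802/137 = (-1255 + (5 + 450 + 1350)) + 94529802/137 = (-1255 + 1805) + 94529802/137 = 550 + 94529802/137 = 94605152/137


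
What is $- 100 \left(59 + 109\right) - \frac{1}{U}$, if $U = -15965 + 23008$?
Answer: $- \frac{118322401}{7043} \approx -16800.0$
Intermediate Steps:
$U = 7043$
$- 100 \left(59 + 109\right) - \frac{1}{U} = - 100 \left(59 + 109\right) - \frac{1}{7043} = \left(-100\right) 168 - \frac{1}{7043} = -16800 - \frac{1}{7043} = - \frac{118322401}{7043}$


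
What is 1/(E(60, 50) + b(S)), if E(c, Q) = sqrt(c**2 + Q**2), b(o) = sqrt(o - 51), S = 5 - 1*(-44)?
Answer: 1/(10*sqrt(61) + I*sqrt(2)) ≈ 0.012799 - 0.0002318*I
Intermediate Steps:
S = 49 (S = 5 + 44 = 49)
b(o) = sqrt(-51 + o)
E(c, Q) = sqrt(Q**2 + c**2)
1/(E(60, 50) + b(S)) = 1/(sqrt(50**2 + 60**2) + sqrt(-51 + 49)) = 1/(sqrt(2500 + 3600) + sqrt(-2)) = 1/(sqrt(6100) + I*sqrt(2)) = 1/(10*sqrt(61) + I*sqrt(2))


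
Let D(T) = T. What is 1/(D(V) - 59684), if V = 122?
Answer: -1/59562 ≈ -1.6789e-5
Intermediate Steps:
1/(D(V) - 59684) = 1/(122 - 59684) = 1/(-59562) = -1/59562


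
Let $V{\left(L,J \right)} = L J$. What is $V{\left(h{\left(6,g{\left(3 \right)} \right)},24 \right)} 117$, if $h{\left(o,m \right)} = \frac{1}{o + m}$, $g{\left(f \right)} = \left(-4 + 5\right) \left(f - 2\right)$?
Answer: $\frac{2808}{7} \approx 401.14$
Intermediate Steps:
$g{\left(f \right)} = -2 + f$ ($g{\left(f \right)} = 1 \left(-2 + f\right) = -2 + f$)
$h{\left(o,m \right)} = \frac{1}{m + o}$
$V{\left(L,J \right)} = J L$
$V{\left(h{\left(6,g{\left(3 \right)} \right)},24 \right)} 117 = \frac{24}{\left(-2 + 3\right) + 6} \cdot 117 = \frac{24}{1 + 6} \cdot 117 = \frac{24}{7} \cdot 117 = \frac{2808}{7}$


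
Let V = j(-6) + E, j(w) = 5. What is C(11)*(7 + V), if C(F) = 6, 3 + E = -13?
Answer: -24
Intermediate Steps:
E = -16 (E = -3 - 13 = -16)
V = -11 (V = 5 - 16 = -11)
C(11)*(7 + V) = 6*(7 - 11) = 6*(-4) = -24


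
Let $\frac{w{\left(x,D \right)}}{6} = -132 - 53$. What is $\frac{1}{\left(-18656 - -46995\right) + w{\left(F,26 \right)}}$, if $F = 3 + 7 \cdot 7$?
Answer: $\frac{1}{27229} \approx 3.6726 \cdot 10^{-5}$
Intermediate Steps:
$F = 52$ ($F = 3 + 49 = 52$)
$w{\left(x,D \right)} = -1110$ ($w{\left(x,D \right)} = 6 \left(-132 - 53\right) = 6 \left(-185\right) = -1110$)
$\frac{1}{\left(-18656 - -46995\right) + w{\left(F,26 \right)}} = \frac{1}{\left(-18656 - -46995\right) - 1110} = \frac{1}{\left(-18656 + 46995\right) - 1110} = \frac{1}{28339 - 1110} = \frac{1}{27229}$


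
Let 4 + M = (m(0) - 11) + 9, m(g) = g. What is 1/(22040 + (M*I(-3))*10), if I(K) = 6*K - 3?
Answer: 1/23300 ≈ 4.2918e-5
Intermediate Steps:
I(K) = -3 + 6*K
M = -6 (M = -4 + ((0 - 11) + 9) = -4 + (-11 + 9) = -4 - 2 = -6)
1/(22040 + (M*I(-3))*10) = 1/(22040 - 6*(-3 + 6*(-3))*10) = 1/(22040 - 6*(-3 - 18)*10) = 1/(22040 - 6*(-21)*10) = 1/(22040 + 126*10) = 1/(22040 + 1260) = 1/23300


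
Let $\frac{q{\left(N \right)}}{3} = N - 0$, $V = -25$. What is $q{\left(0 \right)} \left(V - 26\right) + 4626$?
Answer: $4626$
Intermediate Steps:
$q{\left(N \right)} = 3 N$ ($q{\left(N \right)} = 3 \left(N - 0\right) = 3 \left(N + 0\right) = 3 N$)
$q{\left(0 \right)} \left(V - 26\right) + 4626 = 3 \cdot 0 \left(-25 - 26\right) + 4626 = 0 \left(-51\right) + 4626 = 0 + 4626 = 4626$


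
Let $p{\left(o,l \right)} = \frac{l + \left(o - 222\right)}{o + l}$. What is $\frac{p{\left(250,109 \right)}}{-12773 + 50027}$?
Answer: $\frac{137}{13374186} \approx 1.0244 \cdot 10^{-5}$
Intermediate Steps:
$p{\left(o,l \right)} = \frac{-222 + l + o}{l + o}$ ($p{\left(o,l \right)} = \frac{l + \left(-222 + o\right)}{l + o} = \frac{-222 + l + o}{l + o}$)
$\frac{p{\left(250,109 \right)}}{-12773 + 50027} = \frac{\frac{1}{109 + 250} \left(-222 + 109 + 250\right)}{-12773 + 50027} = \frac{\frac{1}{359} \cdot 137}{37254} = \frac{1}{359} \cdot 137 \cdot \frac{1}{37254} = \frac{137}{359} \cdot \frac{1}{37254} = \frac{137}{13374186}$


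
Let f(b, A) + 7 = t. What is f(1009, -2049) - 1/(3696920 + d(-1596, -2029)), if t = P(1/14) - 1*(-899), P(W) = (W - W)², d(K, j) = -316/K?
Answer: 1315763473429/1475071159 ≈ 892.00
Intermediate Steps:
P(W) = 0 (P(W) = 0² = 0)
t = 899 (t = 0 - 1*(-899) = 0 + 899 = 899)
f(b, A) = 892 (f(b, A) = -7 + 899 = 892)
f(1009, -2049) - 1/(3696920 + d(-1596, -2029)) = 892 - 1/(3696920 - 316/(-1596)) = 892 - 1/(3696920 - 316*(-1/1596)) = 892 - 1/(3696920 + 79/399) = 892 - 1/1475071159/399 = 892 - 1*399/1475071159 = 892 - 399/1475071159 = 1315763473429/1475071159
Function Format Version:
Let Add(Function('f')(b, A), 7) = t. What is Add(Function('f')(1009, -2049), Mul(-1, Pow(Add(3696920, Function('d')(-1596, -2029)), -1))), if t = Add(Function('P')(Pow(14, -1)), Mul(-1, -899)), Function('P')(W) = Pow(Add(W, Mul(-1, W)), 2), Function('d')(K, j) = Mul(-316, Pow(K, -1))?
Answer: Rational(1315763473429, 1475071159) ≈ 892.00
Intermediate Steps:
Function('P')(W) = 0 (Function('P')(W) = Pow(0, 2) = 0)
t = 899 (t = Add(0, Mul(-1, -899)) = Add(0, 899) = 899)
Function('f')(b, A) = 892 (Function('f')(b, A) = Add(-7, 899) = 892)
Add(Function('f')(1009, -2049), Mul(-1, Pow(Add(3696920, Function('d')(-1596, -2029)), -1))) = Add(892, Mul(-1, Pow(Add(3696920, Mul(-316, Pow(-1596, -1))), -1))) = Add(892, Mul(-1, Pow(Add(3696920, Mul(-316, Rational(-1, 1596))), -1))) = Add(892, Mul(-1, Pow(Add(3696920, Rational(79, 399)), -1))) = Add(892, Mul(-1, Pow(Rational(1475071159, 399), -1))) = Add(892, Mul(-1, Rational(399, 1475071159))) = Add(892, Rational(-399, 1475071159)) = Rational(1315763473429, 1475071159)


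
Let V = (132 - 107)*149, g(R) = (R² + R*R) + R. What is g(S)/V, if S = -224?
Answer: 672/25 ≈ 26.880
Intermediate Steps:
g(R) = R + 2*R² (g(R) = (R² + R²) + R = 2*R² + R = R + 2*R²)
V = 3725 (V = 25*149 = 3725)
g(S)/V = -224*(1 + 2*(-224))/3725 = -224*(1 - 448)*(1/3725) = -224*(-447)*(1/3725) = 100128*(1/3725) = 672/25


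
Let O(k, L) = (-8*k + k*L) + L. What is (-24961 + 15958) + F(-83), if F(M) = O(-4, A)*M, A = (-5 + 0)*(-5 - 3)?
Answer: -1699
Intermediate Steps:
A = 40 (A = -5*(-8) = 40)
O(k, L) = L - 8*k + L*k (O(k, L) = (-8*k + L*k) + L = L - 8*k + L*k)
F(M) = -88*M (F(M) = (40 - 8*(-4) + 40*(-4))*M = (40 + 32 - 160)*M = -88*M)
(-24961 + 15958) + F(-83) = (-24961 + 15958) - 88*(-83) = -9003 + 7304 = -1699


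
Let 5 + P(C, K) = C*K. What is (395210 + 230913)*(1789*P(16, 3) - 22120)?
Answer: 34315923261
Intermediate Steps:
P(C, K) = -5 + C*K
(395210 + 230913)*(1789*P(16, 3) - 22120) = (395210 + 230913)*(1789*(-5 + 16*3) - 22120) = 626123*(1789*(-5 + 48) - 22120) = 626123*(1789*43 - 22120) = 626123*(76927 - 22120) = 626123*54807 = 34315923261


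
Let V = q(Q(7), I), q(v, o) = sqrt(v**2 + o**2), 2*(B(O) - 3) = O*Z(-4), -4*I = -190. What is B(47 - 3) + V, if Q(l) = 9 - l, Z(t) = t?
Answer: -85 + sqrt(9041)/2 ≈ -37.458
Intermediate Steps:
I = 95/2 (I = -1/4*(-190) = 95/2 ≈ 47.500)
B(O) = 3 - 2*O (B(O) = 3 + (O*(-4))/2 = 3 + (-4*O)/2 = 3 - 2*O)
q(v, o) = sqrt(o**2 + v**2)
V = sqrt(9041)/2 (V = sqrt((95/2)**2 + (9 - 1*7)**2) = sqrt(9025/4 + (9 - 7)**2) = sqrt(9025/4 + 2**2) = sqrt(9025/4 + 4) = sqrt(9041/4) = sqrt(9041)/2 ≈ 47.542)
B(47 - 3) + V = (3 - 2*(47 - 3)) + sqrt(9041)/2 = (3 - 2*44) + sqrt(9041)/2 = (3 - 88) + sqrt(9041)/2 = -85 + sqrt(9041)/2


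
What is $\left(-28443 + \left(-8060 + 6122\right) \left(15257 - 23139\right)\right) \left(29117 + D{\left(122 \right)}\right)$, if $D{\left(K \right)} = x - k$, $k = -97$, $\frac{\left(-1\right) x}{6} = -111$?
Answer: $455576565240$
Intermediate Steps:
$x = 666$ ($x = \left(-6\right) \left(-111\right) = 666$)
$D{\left(K \right)} = 763$ ($D{\left(K \right)} = 666 - -97 = 666 + 97 = 763$)
$\left(-28443 + \left(-8060 + 6122\right) \left(15257 - 23139\right)\right) \left(29117 + D{\left(122 \right)}\right) = \left(-28443 + \left(-8060 + 6122\right) \left(15257 - 23139\right)\right) \left(29117 + 763\right) = \left(-28443 - -15275316\right) 29880 = \left(-28443 + 15275316\right) 29880 = 15246873 \cdot 29880 = 455576565240$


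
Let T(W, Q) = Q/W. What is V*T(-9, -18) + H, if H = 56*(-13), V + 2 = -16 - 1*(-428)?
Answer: 92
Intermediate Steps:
V = 410 (V = -2 + (-16 - 1*(-428)) = -2 + (-16 + 428) = -2 + 412 = 410)
H = -728
V*T(-9, -18) + H = 410*(-18/(-9)) - 728 = 410*(-18*(-1/9)) - 728 = 410*2 - 728 = 820 - 728 = 92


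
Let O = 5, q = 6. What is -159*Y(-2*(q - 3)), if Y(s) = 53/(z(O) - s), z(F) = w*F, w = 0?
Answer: -2809/2 ≈ -1404.5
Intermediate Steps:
z(F) = 0 (z(F) = 0*F = 0)
Y(s) = -53/s (Y(s) = 53/(0 - s) = 53/((-s)) = 53*(-1/s) = -53/s)
-159*Y(-2*(q - 3)) = -(-8427)/((-2*(6 - 3))) = -(-8427)/((-2*3)) = -(-8427)/(-6) = -(-8427)*(-1)/6 = -159*53/6 = -2809/2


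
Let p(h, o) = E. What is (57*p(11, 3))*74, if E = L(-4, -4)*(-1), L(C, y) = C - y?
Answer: 0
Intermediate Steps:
E = 0 (E = (-4 - 1*(-4))*(-1) = (-4 + 4)*(-1) = 0*(-1) = 0)
p(h, o) = 0
(57*p(11, 3))*74 = (57*0)*74 = 0*74 = 0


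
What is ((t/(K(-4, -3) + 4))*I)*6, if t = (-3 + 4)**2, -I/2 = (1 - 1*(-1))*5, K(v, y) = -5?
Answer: 120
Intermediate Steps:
I = -20 (I = -2*(1 - 1*(-1))*5 = -2*(1 + 1)*5 = -4*5 = -2*10 = -20)
t = 1 (t = 1**2 = 1)
((t/(K(-4, -3) + 4))*I)*6 = ((1/(-5 + 4))*(-20))*6 = ((1/(-1))*(-20))*6 = (-1*1*(-20))*6 = -1*(-20)*6 = 20*6 = 120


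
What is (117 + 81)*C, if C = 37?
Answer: 7326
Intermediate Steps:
(117 + 81)*C = (117 + 81)*37 = 198*37 = 7326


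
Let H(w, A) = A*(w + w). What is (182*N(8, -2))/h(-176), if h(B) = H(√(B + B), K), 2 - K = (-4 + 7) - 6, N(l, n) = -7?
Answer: 637*I*√22/440 ≈ 6.7904*I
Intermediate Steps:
K = 5 (K = 2 - ((-4 + 7) - 6) = 2 - (3 - 6) = 2 - 1*(-3) = 2 + 3 = 5)
H(w, A) = 2*A*w (H(w, A) = A*(2*w) = 2*A*w)
h(B) = 10*√2*√B (h(B) = 2*5*√(B + B) = 2*5*√(2*B) = 2*5*(√2*√B) = 10*√2*√B)
(182*N(8, -2))/h(-176) = (182*(-7))/((10*√2*√(-176))) = -1274*(-I*√22/880) = -(-637)*I*√22/440 = 637*I*√22/440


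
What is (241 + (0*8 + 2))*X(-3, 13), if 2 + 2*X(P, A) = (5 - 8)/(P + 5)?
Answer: -1701/4 ≈ -425.25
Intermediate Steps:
X(P, A) = -1 - 3/(2*(5 + P)) (X(P, A) = -1 + ((5 - 8)/(P + 5))/2 = -1 + (-3/(5 + P))/2 = -1 - 3/(2*(5 + P)))
(241 + (0*8 + 2))*X(-3, 13) = (241 + (0*8 + 2))*((-13/2 - 1*(-3))/(5 - 3)) = (241 + (0 + 2))*((-13/2 + 3)/2) = (241 + 2)*((½)*(-7/2)) = 243*(-7/4) = -1701/4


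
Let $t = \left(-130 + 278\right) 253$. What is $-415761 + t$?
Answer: $-378317$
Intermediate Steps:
$t = 37444$ ($t = 148 \cdot 253 = 37444$)
$-415761 + t = -415761 + 37444 = -378317$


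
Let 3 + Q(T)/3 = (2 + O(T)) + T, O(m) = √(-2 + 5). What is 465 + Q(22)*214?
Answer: 13947 + 642*√3 ≈ 15059.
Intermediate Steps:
O(m) = √3
Q(T) = -3 + 3*T + 3*√3 (Q(T) = -9 + 3*((2 + √3) + T) = -9 + 3*(2 + T + √3) = -9 + (6 + 3*T + 3*√3) = -3 + 3*T + 3*√3)
465 + Q(22)*214 = 465 + (-3 + 3*22 + 3*√3)*214 = 465 + (-3 + 66 + 3*√3)*214 = 465 + (63 + 3*√3)*214 = 465 + (13482 + 642*√3) = 13947 + 642*√3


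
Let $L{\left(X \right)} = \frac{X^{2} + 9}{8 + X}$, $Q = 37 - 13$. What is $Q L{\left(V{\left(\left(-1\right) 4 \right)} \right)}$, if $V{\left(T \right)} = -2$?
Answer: $52$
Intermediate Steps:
$Q = 24$ ($Q = 37 - 13 = 24$)
$L{\left(X \right)} = \frac{9 + X^{2}}{8 + X}$
$Q L{\left(V{\left(\left(-1\right) 4 \right)} \right)} = 24 \frac{9 + \left(-2\right)^{2}}{8 - 2} = 24 \frac{9 + 4}{6} = 24 \cdot \frac{1}{6} \cdot 13 = 24 \cdot \frac{13}{6} = 52$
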